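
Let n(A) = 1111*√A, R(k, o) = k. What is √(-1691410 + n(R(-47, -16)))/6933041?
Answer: √(-1691410 + 1111*I*√47)/6933041 ≈ 4.2236e-7 + 0.00018759*I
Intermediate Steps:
√(-1691410 + n(R(-47, -16)))/6933041 = √(-1691410 + 1111*√(-47))/6933041 = √(-1691410 + 1111*(I*√47))*(1/6933041) = √(-1691410 + 1111*I*√47)*(1/6933041) = √(-1691410 + 1111*I*√47)/6933041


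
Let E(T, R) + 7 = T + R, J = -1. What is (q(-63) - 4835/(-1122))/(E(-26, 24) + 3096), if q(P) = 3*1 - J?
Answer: 9323/3463614 ≈ 0.0026917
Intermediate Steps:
E(T, R) = -7 + R + T (E(T, R) = -7 + (T + R) = -7 + (R + T) = -7 + R + T)
q(P) = 4 (q(P) = 3*1 - 1*(-1) = 3 + 1 = 4)
(q(-63) - 4835/(-1122))/(E(-26, 24) + 3096) = (4 - 4835/(-1122))/((-7 + 24 - 26) + 3096) = (4 - 4835*(-1/1122))/(-9 + 3096) = (4 + 4835/1122)/3087 = (9323/1122)*(1/3087) = 9323/3463614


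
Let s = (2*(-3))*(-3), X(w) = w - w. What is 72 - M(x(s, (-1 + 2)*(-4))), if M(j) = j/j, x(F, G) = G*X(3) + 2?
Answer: 71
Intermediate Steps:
X(w) = 0
s = 18 (s = -6*(-3) = 18)
x(F, G) = 2 (x(F, G) = G*0 + 2 = 0 + 2 = 2)
M(j) = 1
72 - M(x(s, (-1 + 2)*(-4))) = 72 - 1*1 = 72 - 1 = 71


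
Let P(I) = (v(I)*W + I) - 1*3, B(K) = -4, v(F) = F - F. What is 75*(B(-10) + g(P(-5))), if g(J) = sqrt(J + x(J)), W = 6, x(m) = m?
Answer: -300 + 300*I ≈ -300.0 + 300.0*I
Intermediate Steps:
v(F) = 0
P(I) = -3 + I (P(I) = (0*6 + I) - 1*3 = (0 + I) - 3 = I - 3 = -3 + I)
g(J) = sqrt(2)*sqrt(J) (g(J) = sqrt(J + J) = sqrt(2*J) = sqrt(2)*sqrt(J))
75*(B(-10) + g(P(-5))) = 75*(-4 + sqrt(2)*sqrt(-3 - 5)) = 75*(-4 + sqrt(2)*sqrt(-8)) = 75*(-4 + sqrt(2)*(2*I*sqrt(2))) = 75*(-4 + 4*I) = -300 + 300*I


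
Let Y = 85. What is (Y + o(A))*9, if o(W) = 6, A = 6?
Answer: 819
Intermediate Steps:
(Y + o(A))*9 = (85 + 6)*9 = 91*9 = 819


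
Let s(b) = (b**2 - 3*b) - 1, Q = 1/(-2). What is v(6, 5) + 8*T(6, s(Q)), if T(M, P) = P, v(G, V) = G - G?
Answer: 6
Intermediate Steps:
Q = -1/2 ≈ -0.50000
v(G, V) = 0
s(b) = -1 + b**2 - 3*b
v(6, 5) + 8*T(6, s(Q)) = 0 + 8*(-1 + (-1/2)**2 - 3*(-1/2)) = 0 + 8*(-1 + 1/4 + 3/2) = 0 + 8*(3/4) = 0 + 6 = 6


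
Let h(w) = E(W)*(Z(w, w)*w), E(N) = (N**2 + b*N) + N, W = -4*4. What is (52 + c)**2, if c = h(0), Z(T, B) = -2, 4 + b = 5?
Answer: 2704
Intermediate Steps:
W = -16
b = 1 (b = -4 + 5 = 1)
E(N) = N**2 + 2*N (E(N) = (N**2 + 1*N) + N = (N**2 + N) + N = (N + N**2) + N = N**2 + 2*N)
h(w) = -448*w (h(w) = (-16*(2 - 16))*(-2*w) = (-16*(-14))*(-2*w) = 224*(-2*w) = -448*w)
c = 0 (c = -448*0 = 0)
(52 + c)**2 = (52 + 0)**2 = 52**2 = 2704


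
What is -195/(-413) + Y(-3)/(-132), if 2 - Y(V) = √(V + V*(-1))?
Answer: 12457/27258 ≈ 0.45700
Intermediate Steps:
Y(V) = 2 (Y(V) = 2 - √(V + V*(-1)) = 2 - √(V - V) = 2 - √0 = 2 - 1*0 = 2 + 0 = 2)
-195/(-413) + Y(-3)/(-132) = -195/(-413) + 2/(-132) = -195*(-1/413) + 2*(-1/132) = 195/413 - 1/66 = 12457/27258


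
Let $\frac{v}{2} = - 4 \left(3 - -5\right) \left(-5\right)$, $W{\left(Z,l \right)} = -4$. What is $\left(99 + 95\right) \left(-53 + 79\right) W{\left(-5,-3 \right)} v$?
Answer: $-6456320$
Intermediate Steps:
$v = 320$ ($v = 2 \left(- 4 \left(3 - -5\right) \left(-5\right)\right) = 2 \left(- 4 \left(3 + 5\right) \left(-5\right)\right) = 2 \left(- 4 \cdot 8 \left(-5\right)\right) = 2 \left(\left(-4\right) \left(-40\right)\right) = 2 \cdot 160 = 320$)
$\left(99 + 95\right) \left(-53 + 79\right) W{\left(-5,-3 \right)} v = \left(99 + 95\right) \left(-53 + 79\right) \left(-4\right) 320 = 194 \cdot 26 \left(-4\right) 320 = 5044 \left(-4\right) 320 = \left(-20176\right) 320 = -6456320$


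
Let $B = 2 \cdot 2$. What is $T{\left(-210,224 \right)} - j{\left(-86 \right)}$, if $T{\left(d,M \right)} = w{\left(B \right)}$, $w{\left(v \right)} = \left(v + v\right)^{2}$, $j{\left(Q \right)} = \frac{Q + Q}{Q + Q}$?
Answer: $63$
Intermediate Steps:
$j{\left(Q \right)} = 1$ ($j{\left(Q \right)} = \frac{2 Q}{2 Q} = 2 Q \frac{1}{2 Q} = 1$)
$B = 4$
$w{\left(v \right)} = 4 v^{2}$ ($w{\left(v \right)} = \left(2 v\right)^{2} = 4 v^{2}$)
$T{\left(d,M \right)} = 64$ ($T{\left(d,M \right)} = 4 \cdot 4^{2} = 4 \cdot 16 = 64$)
$T{\left(-210,224 \right)} - j{\left(-86 \right)} = 64 - 1 = 63$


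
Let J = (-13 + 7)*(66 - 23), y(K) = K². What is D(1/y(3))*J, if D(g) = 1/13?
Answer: -258/13 ≈ -19.846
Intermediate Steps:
J = -258 (J = -6*43 = -258)
D(g) = 1/13
D(1/y(3))*J = (1/13)*(-258) = -258/13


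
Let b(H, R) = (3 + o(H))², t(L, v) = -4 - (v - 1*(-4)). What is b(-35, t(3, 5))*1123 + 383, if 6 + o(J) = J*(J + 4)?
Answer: 1314723435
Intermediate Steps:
t(L, v) = -8 - v (t(L, v) = -4 - (v + 4) = -4 - (4 + v) = -4 + (-4 - v) = -8 - v)
o(J) = -6 + J*(4 + J) (o(J) = -6 + J*(J + 4) = -6 + J*(4 + J))
b(H, R) = (-3 + H² + 4*H)² (b(H, R) = (3 + (-6 + H² + 4*H))² = (-3 + H² + 4*H)²)
b(-35, t(3, 5))*1123 + 383 = (-3 + (-35)² + 4*(-35))²*1123 + 383 = (-3 + 1225 - 140)²*1123 + 383 = 1082²*1123 + 383 = 1170724*1123 + 383 = 1314723052 + 383 = 1314723435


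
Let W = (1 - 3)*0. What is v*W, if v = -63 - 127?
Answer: 0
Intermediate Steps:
v = -190
W = 0 (W = -2*0 = 0)
v*W = -190*0 = 0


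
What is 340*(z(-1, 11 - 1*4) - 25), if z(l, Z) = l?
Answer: -8840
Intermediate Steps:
340*(z(-1, 11 - 1*4) - 25) = 340*(-1 - 25) = 340*(-26) = -8840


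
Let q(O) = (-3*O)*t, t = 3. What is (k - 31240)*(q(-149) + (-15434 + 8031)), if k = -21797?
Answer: 321510294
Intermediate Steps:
q(O) = -9*O (q(O) = -3*O*3 = -9*O)
(k - 31240)*(q(-149) + (-15434 + 8031)) = (-21797 - 31240)*(-9*(-149) + (-15434 + 8031)) = -53037*(1341 - 7403) = -53037*(-6062) = 321510294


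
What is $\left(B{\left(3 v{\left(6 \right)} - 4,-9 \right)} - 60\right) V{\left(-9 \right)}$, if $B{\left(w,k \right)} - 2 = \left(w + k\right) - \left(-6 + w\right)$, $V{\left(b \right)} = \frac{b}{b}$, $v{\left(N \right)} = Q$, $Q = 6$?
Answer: $-61$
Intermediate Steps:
$v{\left(N \right)} = 6$
$V{\left(b \right)} = 1$
$B{\left(w,k \right)} = 8 + k$ ($B{\left(w,k \right)} = 2 + \left(\left(w + k\right) - \left(-6 + w\right)\right) = 2 + \left(\left(k + w\right) - \left(-6 + w\right)\right) = 2 + \left(6 + k\right) = 8 + k$)
$\left(B{\left(3 v{\left(6 \right)} - 4,-9 \right)} - 60\right) V{\left(-9 \right)} = \left(\left(8 - 9\right) - 60\right) 1 = \left(-1 - 60\right) 1 = \left(-61\right) 1 = -61$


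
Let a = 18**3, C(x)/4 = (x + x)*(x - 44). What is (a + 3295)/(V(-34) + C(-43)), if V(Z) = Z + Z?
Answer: 9127/29860 ≈ 0.30566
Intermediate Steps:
V(Z) = 2*Z
C(x) = 8*x*(-44 + x) (C(x) = 4*((x + x)*(x - 44)) = 4*((2*x)*(-44 + x)) = 4*(2*x*(-44 + x)) = 8*x*(-44 + x))
a = 5832
(a + 3295)/(V(-34) + C(-43)) = (5832 + 3295)/(2*(-34) + 8*(-43)*(-44 - 43)) = 9127/(-68 + 8*(-43)*(-87)) = 9127/(-68 + 29928) = 9127/29860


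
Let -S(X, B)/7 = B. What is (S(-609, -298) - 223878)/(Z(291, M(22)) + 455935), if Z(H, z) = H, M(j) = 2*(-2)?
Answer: -110896/228113 ≈ -0.48615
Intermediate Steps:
S(X, B) = -7*B
M(j) = -4
(S(-609, -298) - 223878)/(Z(291, M(22)) + 455935) = (-7*(-298) - 223878)/(291 + 455935) = (2086 - 223878)/456226 = -221792*1/456226 = -110896/228113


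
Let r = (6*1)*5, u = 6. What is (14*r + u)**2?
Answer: 181476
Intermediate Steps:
r = 30 (r = 6*5 = 30)
(14*r + u)**2 = (14*30 + 6)**2 = (420 + 6)**2 = 426**2 = 181476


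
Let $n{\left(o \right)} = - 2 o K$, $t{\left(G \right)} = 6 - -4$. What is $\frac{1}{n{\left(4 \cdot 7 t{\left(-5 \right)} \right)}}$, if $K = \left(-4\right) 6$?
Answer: $\frac{1}{13440} \approx 7.4405 \cdot 10^{-5}$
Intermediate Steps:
$t{\left(G \right)} = 10$ ($t{\left(G \right)} = 6 + 4 = 10$)
$K = -24$
$n{\left(o \right)} = 48 o$ ($n{\left(o \right)} = - 2 o \left(-24\right) = 48 o$)
$\frac{1}{n{\left(4 \cdot 7 t{\left(-5 \right)} \right)}} = \frac{1}{48 \cdot 4 \cdot 7 \cdot 10} = \frac{1}{48 \cdot 28 \cdot 10} = \frac{1}{48 \cdot 280} = \frac{1}{13440}$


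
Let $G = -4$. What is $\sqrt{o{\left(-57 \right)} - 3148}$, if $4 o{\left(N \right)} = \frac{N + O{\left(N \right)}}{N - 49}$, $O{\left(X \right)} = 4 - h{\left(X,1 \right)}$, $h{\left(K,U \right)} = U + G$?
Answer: $\frac{i \sqrt{35369603}}{106} \approx 56.106 i$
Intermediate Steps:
$h{\left(K,U \right)} = -4 + U$ ($h{\left(K,U \right)} = U - 4 = -4 + U$)
$O{\left(X \right)} = 7$ ($O{\left(X \right)} = 4 - \left(-4 + 1\right) = 4 - -3 = 4 + 3 = 7$)
$o{\left(N \right)} = \frac{7 + N}{4 \left(-49 + N\right)}$ ($o{\left(N \right)} = \frac{\left(N + 7\right) \frac{1}{N - 49}}{4} = \frac{\left(7 + N\right) \frac{1}{-49 + N}}{4} = \frac{\frac{1}{-49 + N} \left(7 + N\right)}{4} = \frac{7 + N}{4 \left(-49 + N\right)}$)
$\sqrt{o{\left(-57 \right)} - 3148} = \sqrt{\frac{7 - 57}{4 \left(-49 - 57\right)} - 3148} = \sqrt{\frac{1}{4} \frac{1}{-106} \left(-50\right) - 3148} = \sqrt{\frac{1}{4} \left(- \frac{1}{106}\right) \left(-50\right) - 3148} = \sqrt{\frac{25}{212} - 3148} = \sqrt{- \frac{667351}{212}} = \frac{i \sqrt{35369603}}{106}$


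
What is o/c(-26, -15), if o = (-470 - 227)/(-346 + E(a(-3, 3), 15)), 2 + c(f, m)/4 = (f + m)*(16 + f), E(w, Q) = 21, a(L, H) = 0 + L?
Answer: 41/31200 ≈ 0.0013141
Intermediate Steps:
a(L, H) = L
c(f, m) = -8 + 4*(16 + f)*(f + m) (c(f, m) = -8 + 4*((f + m)*(16 + f)) = -8 + 4*((16 + f)*(f + m)) = -8 + 4*(16 + f)*(f + m))
o = 697/325 (o = (-470 - 227)/(-346 + 21) = -697/(-325) = -697*(-1/325) = 697/325 ≈ 2.1446)
o/c(-26, -15) = 697/(325*(-8 + 4*(-26)² + 64*(-26) + 64*(-15) + 4*(-26)*(-15))) = 697/(325*(-8 + 4*676 - 1664 - 960 + 1560)) = 697/(325*(-8 + 2704 - 1664 - 960 + 1560)) = (697/325)/1632 = (697/325)*(1/1632) = 41/31200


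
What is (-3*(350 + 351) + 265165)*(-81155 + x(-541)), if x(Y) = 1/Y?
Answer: -11549699229072/541 ≈ -2.1349e+10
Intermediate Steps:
(-3*(350 + 351) + 265165)*(-81155 + x(-541)) = (-3*(350 + 351) + 265165)*(-81155 + 1/(-541)) = (-3*701 + 265165)*(-81155 - 1/541) = (-2103 + 265165)*(-43904856/541) = 263062*(-43904856/541) = -11549699229072/541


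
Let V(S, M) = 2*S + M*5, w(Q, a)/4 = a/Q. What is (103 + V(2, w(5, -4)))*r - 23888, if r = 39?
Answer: -20339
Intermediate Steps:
w(Q, a) = 4*a/Q (w(Q, a) = 4*(a/Q) = 4*a/Q)
V(S, M) = 2*S + 5*M
(103 + V(2, w(5, -4)))*r - 23888 = (103 + (2*2 + 5*(4*(-4)/5)))*39 - 23888 = (103 + (4 + 5*(4*(-4)*(⅕))))*39 - 23888 = (103 + (4 + 5*(-16/5)))*39 - 23888 = (103 + (4 - 16))*39 - 23888 = (103 - 12)*39 - 23888 = 91*39 - 23888 = 3549 - 23888 = -20339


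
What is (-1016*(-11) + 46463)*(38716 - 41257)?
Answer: -146460699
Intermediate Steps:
(-1016*(-11) + 46463)*(38716 - 41257) = (11176 + 46463)*(-2541) = 57639*(-2541) = -146460699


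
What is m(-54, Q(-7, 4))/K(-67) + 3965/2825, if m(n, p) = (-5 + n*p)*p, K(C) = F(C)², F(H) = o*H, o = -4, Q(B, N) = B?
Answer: 55481217/40580560 ≈ 1.3672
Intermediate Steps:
F(H) = -4*H
K(C) = 16*C² (K(C) = (-4*C)² = 16*C²)
m(n, p) = p*(-5 + n*p)
m(-54, Q(-7, 4))/K(-67) + 3965/2825 = (-7*(-5 - 54*(-7)))/((16*(-67)²)) + 3965/2825 = (-7*(-5 + 378))/((16*4489)) + 3965*(1/2825) = -7*373/71824 + 793/565 = -2611*1/71824 + 793/565 = -2611/71824 + 793/565 = 55481217/40580560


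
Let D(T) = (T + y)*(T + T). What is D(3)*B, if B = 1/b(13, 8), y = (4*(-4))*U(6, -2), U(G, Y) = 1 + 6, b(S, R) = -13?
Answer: 654/13 ≈ 50.308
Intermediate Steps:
U(G, Y) = 7
y = -112 (y = (4*(-4))*7 = -16*7 = -112)
B = -1/13 (B = 1/(-13) = -1/13 ≈ -0.076923)
D(T) = 2*T*(-112 + T) (D(T) = (T - 112)*(T + T) = (-112 + T)*(2*T) = 2*T*(-112 + T))
D(3)*B = (2*3*(-112 + 3))*(-1/13) = (2*3*(-109))*(-1/13) = -654*(-1/13) = 654/13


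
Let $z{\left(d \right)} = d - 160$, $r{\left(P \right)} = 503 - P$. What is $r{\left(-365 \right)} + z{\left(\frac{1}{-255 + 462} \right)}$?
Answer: $\frac{146557}{207} \approx 708.0$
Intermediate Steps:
$z{\left(d \right)} = -160 + d$
$r{\left(-365 \right)} + z{\left(\frac{1}{-255 + 462} \right)} = \left(503 - -365\right) - \left(160 - \frac{1}{-255 + 462}\right) = \left(503 + 365\right) - \left(160 - \frac{1}{207}\right) = 868 + \left(-160 + \frac{1}{207}\right) = 868 - \frac{33119}{207} = \frac{146557}{207}$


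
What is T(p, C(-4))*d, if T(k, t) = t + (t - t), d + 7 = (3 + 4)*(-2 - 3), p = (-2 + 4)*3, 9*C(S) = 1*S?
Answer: 56/3 ≈ 18.667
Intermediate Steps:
C(S) = S/9 (C(S) = (1*S)/9 = S/9)
p = 6 (p = 2*3 = 6)
d = -42 (d = -7 + (3 + 4)*(-2 - 3) = -7 + 7*(-5) = -7 - 35 = -42)
T(k, t) = t (T(k, t) = t + 0 = t)
T(p, C(-4))*d = ((⅑)*(-4))*(-42) = -4/9*(-42) = 56/3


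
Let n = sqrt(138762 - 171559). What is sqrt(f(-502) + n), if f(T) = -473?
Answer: sqrt(-473 + I*sqrt(32797)) ≈ 4.0917 + 22.13*I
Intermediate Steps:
n = I*sqrt(32797) (n = sqrt(-32797) = I*sqrt(32797) ≈ 181.1*I)
sqrt(f(-502) + n) = sqrt(-473 + I*sqrt(32797))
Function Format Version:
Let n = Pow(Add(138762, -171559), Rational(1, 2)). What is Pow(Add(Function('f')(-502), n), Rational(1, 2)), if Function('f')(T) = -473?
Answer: Pow(Add(-473, Mul(I, Pow(32797, Rational(1, 2)))), Rational(1, 2)) ≈ Add(4.0917, Mul(22.130, I))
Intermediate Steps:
n = Mul(I, Pow(32797, Rational(1, 2))) (n = Pow(-32797, Rational(1, 2)) = Mul(I, Pow(32797, Rational(1, 2))) ≈ Mul(181.10, I))
Pow(Add(Function('f')(-502), n), Rational(1, 2)) = Pow(Add(-473, Mul(I, Pow(32797, Rational(1, 2)))), Rational(1, 2))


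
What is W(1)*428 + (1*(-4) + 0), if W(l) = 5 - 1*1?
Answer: 1708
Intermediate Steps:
W(l) = 4 (W(l) = 5 - 1 = 4)
W(1)*428 + (1*(-4) + 0) = 4*428 + (1*(-4) + 0) = 1712 + (-4 + 0) = 1712 - 4 = 1708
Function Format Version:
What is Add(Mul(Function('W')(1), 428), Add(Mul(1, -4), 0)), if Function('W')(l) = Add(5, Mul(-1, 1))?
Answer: 1708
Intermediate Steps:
Function('W')(l) = 4 (Function('W')(l) = Add(5, -1) = 4)
Add(Mul(Function('W')(1), 428), Add(Mul(1, -4), 0)) = Add(Mul(4, 428), Add(Mul(1, -4), 0)) = Add(1712, Add(-4, 0)) = Add(1712, -4) = 1708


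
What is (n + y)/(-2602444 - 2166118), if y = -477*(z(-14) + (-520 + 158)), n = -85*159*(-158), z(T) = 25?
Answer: -2296119/4768562 ≈ -0.48151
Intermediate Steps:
n = 2135370 (n = -13515*(-158) = 2135370)
y = 160749 (y = -477*(25 + (-520 + 158)) = -477*(25 - 362) = -477*(-337) = 160749)
(n + y)/(-2602444 - 2166118) = (2135370 + 160749)/(-2602444 - 2166118) = 2296119/(-4768562) = 2296119*(-1/4768562) = -2296119/4768562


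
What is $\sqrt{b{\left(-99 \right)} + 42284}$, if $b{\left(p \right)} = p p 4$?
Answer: $4 \sqrt{5093} \approx 285.46$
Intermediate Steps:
$b{\left(p \right)} = 4 p^{2}$ ($b{\left(p \right)} = p^{2} \cdot 4 = 4 p^{2}$)
$\sqrt{b{\left(-99 \right)} + 42284} = \sqrt{4 \left(-99\right)^{2} + 42284} = \sqrt{4 \cdot 9801 + 42284} = \sqrt{39204 + 42284} = \sqrt{81488} = 4 \sqrt{5093}$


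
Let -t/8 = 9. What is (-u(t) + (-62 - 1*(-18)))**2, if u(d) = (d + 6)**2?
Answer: 19360000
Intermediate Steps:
t = -72 (t = -8*9 = -72)
u(d) = (6 + d)**2
(-u(t) + (-62 - 1*(-18)))**2 = (-(6 - 72)**2 + (-62 - 1*(-18)))**2 = (-1*(-66)**2 + (-62 + 18))**2 = (-1*4356 - 44)**2 = (-4356 - 44)**2 = (-4400)**2 = 19360000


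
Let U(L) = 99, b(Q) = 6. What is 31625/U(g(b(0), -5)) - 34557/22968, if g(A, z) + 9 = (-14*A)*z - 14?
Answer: 7302443/22968 ≈ 317.94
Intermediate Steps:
g(A, z) = -23 - 14*A*z (g(A, z) = -9 + ((-14*A)*z - 14) = -9 + (-14*A*z - 14) = -9 + (-14 - 14*A*z) = -23 - 14*A*z)
31625/U(g(b(0), -5)) - 34557/22968 = 31625/99 - 34557/22968 = 31625*(1/99) - 34557*1/22968 = 2875/9 - 11519/7656 = 7302443/22968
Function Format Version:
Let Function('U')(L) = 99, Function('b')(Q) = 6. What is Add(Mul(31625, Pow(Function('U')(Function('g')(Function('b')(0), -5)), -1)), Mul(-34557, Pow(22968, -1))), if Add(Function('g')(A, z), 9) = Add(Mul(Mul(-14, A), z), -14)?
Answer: Rational(7302443, 22968) ≈ 317.94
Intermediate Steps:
Function('g')(A, z) = Add(-23, Mul(-14, A, z)) (Function('g')(A, z) = Add(-9, Add(Mul(Mul(-14, A), z), -14)) = Add(-9, Add(Mul(-14, A, z), -14)) = Add(-9, Add(-14, Mul(-14, A, z))) = Add(-23, Mul(-14, A, z)))
Add(Mul(31625, Pow(Function('U')(Function('g')(Function('b')(0), -5)), -1)), Mul(-34557, Pow(22968, -1))) = Add(Mul(31625, Pow(99, -1)), Mul(-34557, Pow(22968, -1))) = Add(Mul(31625, Rational(1, 99)), Mul(-34557, Rational(1, 22968))) = Add(Rational(2875, 9), Rational(-11519, 7656)) = Rational(7302443, 22968)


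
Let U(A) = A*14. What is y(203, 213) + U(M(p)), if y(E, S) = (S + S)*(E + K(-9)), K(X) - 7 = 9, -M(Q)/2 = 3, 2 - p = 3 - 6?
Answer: 93210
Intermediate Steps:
p = 5 (p = 2 - (3 - 6) = 2 - 1*(-3) = 2 + 3 = 5)
M(Q) = -6 (M(Q) = -2*3 = -6)
K(X) = 16 (K(X) = 7 + 9 = 16)
y(E, S) = 2*S*(16 + E) (y(E, S) = (S + S)*(E + 16) = (2*S)*(16 + E) = 2*S*(16 + E))
U(A) = 14*A
y(203, 213) + U(M(p)) = 2*213*(16 + 203) + 14*(-6) = 2*213*219 - 84 = 93294 - 84 = 93210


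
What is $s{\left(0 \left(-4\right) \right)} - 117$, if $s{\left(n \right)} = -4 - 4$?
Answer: $-125$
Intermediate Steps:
$s{\left(n \right)} = -8$
$s{\left(0 \left(-4\right) \right)} - 117 = -8 - 117 = -125$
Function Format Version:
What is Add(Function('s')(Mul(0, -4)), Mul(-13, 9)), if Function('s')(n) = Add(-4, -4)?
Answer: -125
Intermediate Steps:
Function('s')(n) = -8
Add(Function('s')(Mul(0, -4)), Mul(-13, 9)) = Add(-8, Mul(-13, 9)) = Add(-8, -117) = -125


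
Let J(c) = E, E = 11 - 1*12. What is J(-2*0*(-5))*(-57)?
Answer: 57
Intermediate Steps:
E = -1 (E = 11 - 12 = -1)
J(c) = -1
J(-2*0*(-5))*(-57) = -1*(-57) = 57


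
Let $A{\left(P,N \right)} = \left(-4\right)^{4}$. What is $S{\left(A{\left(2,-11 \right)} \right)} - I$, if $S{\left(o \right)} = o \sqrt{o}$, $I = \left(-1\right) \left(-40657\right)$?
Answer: $-36561$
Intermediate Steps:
$I = 40657$
$A{\left(P,N \right)} = 256$
$S{\left(o \right)} = o^{\frac{3}{2}}$
$S{\left(A{\left(2,-11 \right)} \right)} - I = 256^{\frac{3}{2}} - 40657 = 4096 - 40657 = -36561$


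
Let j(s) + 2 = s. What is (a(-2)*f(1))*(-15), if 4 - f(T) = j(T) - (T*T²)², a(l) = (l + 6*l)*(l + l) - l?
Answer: -5220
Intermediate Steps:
j(s) = -2 + s
a(l) = -l + 14*l² (a(l) = (7*l)*(2*l) - l = 14*l² - l = -l + 14*l²)
f(T) = 6 + T⁶ - T (f(T) = 4 - ((-2 + T) - (T*T²)²) = 4 - ((-2 + T) - (T³)²) = 4 - ((-2 + T) - T⁶) = 4 - (-2 + T - T⁶) = 4 + (2 + T⁶ - T) = 6 + T⁶ - T)
(a(-2)*f(1))*(-15) = ((-2*(-1 + 14*(-2)))*(6 + 1⁶ - 1*1))*(-15) = ((-2*(-1 - 28))*(6 + 1 - 1))*(-15) = (-2*(-29)*6)*(-15) = (58*6)*(-15) = 348*(-15) = -5220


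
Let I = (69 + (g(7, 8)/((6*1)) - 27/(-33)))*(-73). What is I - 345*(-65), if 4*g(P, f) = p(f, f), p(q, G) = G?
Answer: 571030/33 ≈ 17304.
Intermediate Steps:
g(P, f) = f/4
I = -168995/33 (I = (69 + (((¼)*8)/((6*1)) - 27/(-33)))*(-73) = (69 + (2/6 - 27*(-1/33)))*(-73) = (69 + (2*(⅙) + 9/11))*(-73) = (69 + (⅓ + 9/11))*(-73) = (69 + 38/33)*(-73) = (2315/33)*(-73) = -168995/33 ≈ -5121.1)
I - 345*(-65) = -168995/33 - 345*(-65) = -168995/33 + 22425 = 571030/33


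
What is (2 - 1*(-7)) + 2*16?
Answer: 41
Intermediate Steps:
(2 - 1*(-7)) + 2*16 = (2 + 7) + 32 = 9 + 32 = 41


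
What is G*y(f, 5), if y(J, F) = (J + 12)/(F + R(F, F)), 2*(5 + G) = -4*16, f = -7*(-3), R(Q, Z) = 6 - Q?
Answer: -407/2 ≈ -203.50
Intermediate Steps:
f = 21
G = -37 (G = -5 + (-4*16)/2 = -5 + (1/2)*(-64) = -5 - 32 = -37)
y(J, F) = 2 + J/6 (y(J, F) = (J + 12)/(F + (6 - F)) = (12 + J)/6 = (12 + J)*(1/6) = 2 + J/6)
G*y(f, 5) = -37*(2 + (1/6)*21) = -37*(2 + 7/2) = -37*11/2 = -407/2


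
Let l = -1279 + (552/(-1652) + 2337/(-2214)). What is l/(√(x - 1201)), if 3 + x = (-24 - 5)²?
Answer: 9518417*I*√3/245322 ≈ 67.203*I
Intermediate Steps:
x = 838 (x = -3 + (-24 - 5)² = -3 + (-29)² = -3 + 841 = 838)
l = -9518417/7434 (l = -1279 + (552*(-1/1652) + 2337*(-1/2214)) = -1279 + (-138/413 - 19/18) = -1279 - 10331/7434 = -9518417/7434 ≈ -1280.4)
l/(√(x - 1201)) = -9518417/(7434*√(838 - 1201)) = -9518417*(-I*√3/33)/7434 = -(-9518417)*I*√3/245322 = 9518417*I*√3/245322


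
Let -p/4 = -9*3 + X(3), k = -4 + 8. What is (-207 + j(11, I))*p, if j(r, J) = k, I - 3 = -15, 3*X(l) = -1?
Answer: -66584/3 ≈ -22195.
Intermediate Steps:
X(l) = -⅓ (X(l) = (⅓)*(-1) = -⅓)
I = -12 (I = 3 - 15 = -12)
k = 4
j(r, J) = 4
p = 328/3 (p = -4*(-9*3 - ⅓) = -4*(-27 - ⅓) = -4*(-82/3) = 328/3 ≈ 109.33)
(-207 + j(11, I))*p = (-207 + 4)*(328/3) = -203*328/3 = -66584/3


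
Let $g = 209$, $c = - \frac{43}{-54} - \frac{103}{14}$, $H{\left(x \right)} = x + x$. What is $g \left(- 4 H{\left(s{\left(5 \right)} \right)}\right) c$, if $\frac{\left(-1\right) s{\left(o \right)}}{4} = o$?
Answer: $- \frac{41465600}{189} \approx -2.1939 \cdot 10^{5}$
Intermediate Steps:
$s{\left(o \right)} = - 4 o$
$H{\left(x \right)} = 2 x$
$c = - \frac{1240}{189}$ ($c = \left(-43\right) \left(- \frac{1}{54}\right) - \frac{103}{14} = \frac{43}{54} - \frac{103}{14} = - \frac{1240}{189} \approx -6.5608$)
$g \left(- 4 H{\left(s{\left(5 \right)} \right)}\right) c = 209 \left(- 4 \cdot 2 \left(\left(-4\right) 5\right)\right) \left(- \frac{1240}{189}\right) = 209 \left(- 4 \cdot 2 \left(-20\right)\right) \left(- \frac{1240}{189}\right) = 209 \left(\left(-4\right) \left(-40\right)\right) \left(- \frac{1240}{189}\right) = 209 \cdot 160 \left(- \frac{1240}{189}\right) = 33440 \left(- \frac{1240}{189}\right) = - \frac{41465600}{189}$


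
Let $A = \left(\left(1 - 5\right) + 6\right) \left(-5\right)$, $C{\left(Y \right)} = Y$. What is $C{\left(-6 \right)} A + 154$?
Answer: $214$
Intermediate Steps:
$A = -10$ ($A = \left(-4 + 6\right) \left(-5\right) = 2 \left(-5\right) = -10$)
$C{\left(-6 \right)} A + 154 = \left(-6\right) \left(-10\right) + 154 = 60 + 154 = 214$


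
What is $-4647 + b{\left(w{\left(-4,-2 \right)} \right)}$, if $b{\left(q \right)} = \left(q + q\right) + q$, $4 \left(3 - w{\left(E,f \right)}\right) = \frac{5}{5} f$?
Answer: $- \frac{9273}{2} \approx -4636.5$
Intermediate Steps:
$w{\left(E,f \right)} = 3 - \frac{f}{4}$ ($w{\left(E,f \right)} = 3 - \frac{\frac{5}{5} f}{4} = 3 - \frac{5 \cdot \frac{1}{5} f}{4} = 3 - \frac{1 f}{4} = 3 - \frac{f}{4}$)
$b{\left(q \right)} = 3 q$ ($b{\left(q \right)} = 2 q + q = 3 q$)
$-4647 + b{\left(w{\left(-4,-2 \right)} \right)} = -4647 + 3 \left(3 - - \frac{1}{2}\right) = -4647 + 3 \left(3 + \frac{1}{2}\right) = -4647 + 3 \cdot \frac{7}{2} = -4647 + \frac{21}{2} = - \frac{9273}{2}$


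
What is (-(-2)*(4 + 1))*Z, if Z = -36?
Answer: -360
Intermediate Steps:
(-(-2)*(4 + 1))*Z = -(-2)*(4 + 1)*(-36) = -(-2)*5*(-36) = -2*(-5)*(-36) = 10*(-36) = -360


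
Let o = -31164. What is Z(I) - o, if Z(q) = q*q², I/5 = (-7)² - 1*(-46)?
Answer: 107203039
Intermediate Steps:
I = 475 (I = 5*((-7)² - 1*(-46)) = 5*(49 + 46) = 5*95 = 475)
Z(q) = q³
Z(I) - o = 475³ - 1*(-31164) = 107171875 + 31164 = 107203039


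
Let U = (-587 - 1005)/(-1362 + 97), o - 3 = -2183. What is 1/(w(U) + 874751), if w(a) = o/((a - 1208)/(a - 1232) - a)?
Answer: 17109618/15100825143793 ≈ 1.1330e-6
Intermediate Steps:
o = -2180 (o = 3 - 2183 = -2180)
U = 1592/1265 (U = -1592/(-1265) = -1592*(-1/1265) = 1592/1265 ≈ 1.2585)
w(a) = -2180/(-a + (-1208 + a)/(-1232 + a)) (w(a) = -2180/((a - 1208)/(a - 1232) - a) = -2180/((-1208 + a)/(-1232 + a) - a) = -2180/(-a + (-1208 + a)/(-1232 + a)))
1/(w(U) + 874751) = 1/(2180*(-1232 + 1592/1265)/(1208 + (1592/1265)**2 - 1233*1592/1265) + 874751) = 1/(2180*(-1556888/1265)/(1208 + 2534464/1600225 - 1962936/1265) + 874751) = 1/(2180*(-1556888/1265)/(-547507776/1600225) + 874751) = 1/(2180*(-1600225/547507776)*(-1556888/1265) + 874751) = 1/(134169688675/17109618 + 874751) = 1/(15100825143793/17109618) = 17109618/15100825143793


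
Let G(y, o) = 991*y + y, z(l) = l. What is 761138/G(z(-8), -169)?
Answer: -380569/3968 ≈ -95.910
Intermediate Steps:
G(y, o) = 992*y
761138/G(z(-8), -169) = 761138/((992*(-8))) = 761138/(-7936) = 761138*(-1/7936) = -380569/3968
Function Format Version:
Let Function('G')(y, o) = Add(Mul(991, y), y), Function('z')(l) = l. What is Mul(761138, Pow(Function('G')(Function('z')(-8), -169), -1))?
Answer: Rational(-380569, 3968) ≈ -95.910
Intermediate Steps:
Function('G')(y, o) = Mul(992, y)
Mul(761138, Pow(Function('G')(Function('z')(-8), -169), -1)) = Mul(761138, Pow(Mul(992, -8), -1)) = Mul(761138, Pow(-7936, -1)) = Mul(761138, Rational(-1, 7936)) = Rational(-380569, 3968)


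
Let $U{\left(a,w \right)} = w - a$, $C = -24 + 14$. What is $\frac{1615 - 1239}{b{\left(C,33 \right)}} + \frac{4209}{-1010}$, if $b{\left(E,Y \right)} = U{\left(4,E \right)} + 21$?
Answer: $\frac{350297}{7070} \approx 49.547$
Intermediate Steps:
$C = -10$
$b{\left(E,Y \right)} = 17 + E$ ($b{\left(E,Y \right)} = \left(E - 4\right) + 21 = \left(-4 + E\right) + 21 = 17 + E$)
$\frac{1615 - 1239}{b{\left(C,33 \right)}} + \frac{4209}{-1010} = \frac{1615 - 1239}{17 - 10} + \frac{4209}{-1010} = \frac{376}{7} + 4209 \left(- \frac{1}{1010}\right) = 376 \cdot \frac{1}{7} - \frac{4209}{1010} = \frac{376}{7} - \frac{4209}{1010} = \frac{350297}{7070}$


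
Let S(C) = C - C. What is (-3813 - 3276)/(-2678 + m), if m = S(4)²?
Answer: 7089/2678 ≈ 2.6471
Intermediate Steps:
S(C) = 0
m = 0 (m = 0² = 0)
(-3813 - 3276)/(-2678 + m) = (-3813 - 3276)/(-2678 + 0) = -7089/(-2678) = -7089*(-1/2678) = 7089/2678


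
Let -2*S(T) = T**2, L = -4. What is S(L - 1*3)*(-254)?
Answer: 6223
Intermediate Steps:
S(T) = -T**2/2
S(L - 1*3)*(-254) = -(-4 - 1*3)**2/2*(-254) = -(-4 - 3)**2/2*(-254) = -1/2*(-7)**2*(-254) = -1/2*49*(-254) = -49/2*(-254) = 6223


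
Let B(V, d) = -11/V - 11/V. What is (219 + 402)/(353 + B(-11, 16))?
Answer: 621/355 ≈ 1.7493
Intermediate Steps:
B(V, d) = -22/V
(219 + 402)/(353 + B(-11, 16)) = (219 + 402)/(353 - 22/(-11)) = 621/(353 - 22*(-1/11)) = 621/(353 + 2) = 621/355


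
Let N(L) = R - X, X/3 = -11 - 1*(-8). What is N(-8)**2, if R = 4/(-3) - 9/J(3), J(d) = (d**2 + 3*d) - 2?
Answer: 116281/2304 ≈ 50.469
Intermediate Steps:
X = -9 (X = 3*(-11 - 1*(-8)) = 3*(-11 + 8) = 3*(-3) = -9)
J(d) = -2 + d**2 + 3*d
R = -91/48 (R = 4/(-3) - 9/(-2 + 3**2 + 3*3) = 4*(-1/3) - 9/(-2 + 9 + 9) = -4/3 - 9/16 = -91/48 ≈ -1.8958)
N(L) = 341/48 (N(L) = -91/48 - 1*(-9) = -91/48 + 9 = 341/48)
N(-8)**2 = (341/48)**2 = 116281/2304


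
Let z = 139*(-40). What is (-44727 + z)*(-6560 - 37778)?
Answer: 2229625006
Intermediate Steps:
z = -5560
(-44727 + z)*(-6560 - 37778) = (-44727 - 5560)*(-6560 - 37778) = -50287*(-44338) = 2229625006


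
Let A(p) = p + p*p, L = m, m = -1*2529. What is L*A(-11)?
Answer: -278190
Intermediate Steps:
m = -2529
L = -2529
A(p) = p + p**2
L*A(-11) = -(-27819)*(1 - 11) = -(-27819)*(-10) = -2529*110 = -278190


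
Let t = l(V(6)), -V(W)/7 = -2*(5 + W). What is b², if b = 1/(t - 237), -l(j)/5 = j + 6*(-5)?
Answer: 1/734449 ≈ 1.3616e-6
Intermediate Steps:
V(W) = 70 + 14*W (V(W) = -(-14)*(5 + W) = -7*(-10 - 2*W) = 70 + 14*W)
l(j) = 150 - 5*j (l(j) = -5*(j + 6*(-5)) = -5*(j - 30) = -5*(-30 + j) = 150 - 5*j)
t = -620 (t = 150 - 5*(70 + 14*6) = 150 - 5*(70 + 84) = 150 - 5*154 = 150 - 770 = -620)
b = -1/857 (b = 1/(-620 - 237) = 1/(-857) = -1/857 ≈ -0.0011669)
b² = (-1/857)² = 1/734449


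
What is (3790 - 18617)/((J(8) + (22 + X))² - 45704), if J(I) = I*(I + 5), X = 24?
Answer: 14827/23204 ≈ 0.63898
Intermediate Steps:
J(I) = I*(5 + I)
(3790 - 18617)/((J(8) + (22 + X))² - 45704) = (3790 - 18617)/((8*(5 + 8) + (22 + 24))² - 45704) = -14827/((8*13 + 46)² - 45704) = -14827/((104 + 46)² - 45704) = -14827/(150² - 45704) = -14827/(22500 - 45704) = -14827/(-23204) = -14827*(-1/23204) = 14827/23204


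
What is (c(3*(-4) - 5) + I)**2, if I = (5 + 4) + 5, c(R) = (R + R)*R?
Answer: 350464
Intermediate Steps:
c(R) = 2*R**2 (c(R) = (2*R)*R = 2*R**2)
I = 14 (I = 9 + 5 = 14)
(c(3*(-4) - 5) + I)**2 = (2*(3*(-4) - 5)**2 + 14)**2 = (2*(-12 - 5)**2 + 14)**2 = (2*(-17)**2 + 14)**2 = (2*289 + 14)**2 = (578 + 14)**2 = 592**2 = 350464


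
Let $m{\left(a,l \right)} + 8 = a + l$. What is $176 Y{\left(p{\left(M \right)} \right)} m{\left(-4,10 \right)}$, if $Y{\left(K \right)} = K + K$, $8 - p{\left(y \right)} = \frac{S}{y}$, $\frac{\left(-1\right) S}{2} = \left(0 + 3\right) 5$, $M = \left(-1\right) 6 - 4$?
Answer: $-3520$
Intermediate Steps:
$m{\left(a,l \right)} = -8 + a + l$ ($m{\left(a,l \right)} = -8 + \left(a + l\right) = -8 + a + l$)
$M = -10$ ($M = -6 - 4 = -10$)
$S = -30$ ($S = - 2 \left(0 + 3\right) 5 = - 2 \cdot 3 \cdot 5 = \left(-2\right) 15 = -30$)
$p{\left(y \right)} = 8 + \frac{30}{y}$ ($p{\left(y \right)} = 8 - - \frac{30}{y} = 8 + \frac{30}{y}$)
$Y{\left(K \right)} = 2 K$
$176 Y{\left(p{\left(M \right)} \right)} m{\left(-4,10 \right)} = 176 \cdot 2 \left(8 + \frac{30}{-10}\right) \left(-8 - 4 + 10\right) = 176 \cdot 2 \left(8 + 30 \left(- \frac{1}{10}\right)\right) \left(-2\right) = 176 \cdot 2 \left(8 - 3\right) \left(-2\right) = 176 \cdot 2 \cdot 5 \left(-2\right) = 176 \cdot 10 \left(-2\right) = 1760 \left(-2\right) = -3520$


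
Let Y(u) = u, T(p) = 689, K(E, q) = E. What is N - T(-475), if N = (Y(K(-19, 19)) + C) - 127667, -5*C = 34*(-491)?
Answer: -625181/5 ≈ -1.2504e+5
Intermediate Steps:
C = 16694/5 (C = -34*(-491)/5 = -⅕*(-16694) = 16694/5 ≈ 3338.8)
N = -621736/5 (N = (-19 + 16694/5) - 127667 = 16599/5 - 127667 = -621736/5 ≈ -1.2435e+5)
N - T(-475) = -621736/5 - 1*689 = -621736/5 - 689 = -625181/5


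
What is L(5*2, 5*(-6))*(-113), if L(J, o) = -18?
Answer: 2034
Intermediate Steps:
L(5*2, 5*(-6))*(-113) = -18*(-113) = 2034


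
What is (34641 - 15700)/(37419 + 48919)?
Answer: 18941/86338 ≈ 0.21938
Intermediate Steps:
(34641 - 15700)/(37419 + 48919) = 18941/86338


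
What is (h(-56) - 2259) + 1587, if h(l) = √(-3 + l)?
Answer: -672 + I*√59 ≈ -672.0 + 7.6811*I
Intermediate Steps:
(h(-56) - 2259) + 1587 = (√(-3 - 56) - 2259) + 1587 = (√(-59) - 2259) + 1587 = (I*√59 - 2259) + 1587 = (-2259 + I*√59) + 1587 = -672 + I*√59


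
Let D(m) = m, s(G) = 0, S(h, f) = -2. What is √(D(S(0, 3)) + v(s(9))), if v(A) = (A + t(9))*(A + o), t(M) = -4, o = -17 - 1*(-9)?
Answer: √30 ≈ 5.4772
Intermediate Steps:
o = -8 (o = -17 + 9 = -8)
v(A) = (-8 + A)*(-4 + A) (v(A) = (A - 4)*(A - 8) = (-4 + A)*(-8 + A) = (-8 + A)*(-4 + A))
√(D(S(0, 3)) + v(s(9))) = √(-2 + (32 + 0² - 12*0)) = √(-2 + (32 + 0 + 0)) = √(-2 + 32) = √30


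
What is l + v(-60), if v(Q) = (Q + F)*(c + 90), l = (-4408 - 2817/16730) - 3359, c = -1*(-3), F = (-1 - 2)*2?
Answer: -232633467/16730 ≈ -13905.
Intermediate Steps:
F = -6 (F = -3*2 = -6)
c = 3
l = -129944727/16730 (l = (-4408 - 2817*1/16730) - 3359 = (-4408 - 2817/16730) - 3359 = -73748657/16730 - 3359 = -129944727/16730 ≈ -7767.2)
v(Q) = -558 + 93*Q (v(Q) = (Q - 6)*(3 + 90) = (-6 + Q)*93 = -558 + 93*Q)
l + v(-60) = -129944727/16730 + (-558 + 93*(-60)) = -129944727/16730 + (-558 - 5580) = -129944727/16730 - 6138 = -232633467/16730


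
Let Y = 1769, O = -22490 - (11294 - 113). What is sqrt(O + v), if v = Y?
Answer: I*sqrt(31902) ≈ 178.61*I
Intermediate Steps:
O = -33671 (O = -22490 - 1*11181 = -22490 - 11181 = -33671)
v = 1769
sqrt(O + v) = sqrt(-33671 + 1769) = sqrt(-31902) = I*sqrt(31902)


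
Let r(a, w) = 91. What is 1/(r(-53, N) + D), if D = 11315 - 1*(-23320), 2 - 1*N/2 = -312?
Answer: 1/34726 ≈ 2.8797e-5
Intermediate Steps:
N = 628 (N = 4 - 2*(-312) = 4 + 624 = 628)
D = 34635 (D = 11315 + 23320 = 34635)
1/(r(-53, N) + D) = 1/(91 + 34635) = 1/34726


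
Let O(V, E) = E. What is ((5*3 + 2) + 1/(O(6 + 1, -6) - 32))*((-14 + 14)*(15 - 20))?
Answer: 0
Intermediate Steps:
((5*3 + 2) + 1/(O(6 + 1, -6) - 32))*((-14 + 14)*(15 - 20)) = ((5*3 + 2) + 1/(-6 - 32))*((-14 + 14)*(15 - 20)) = ((15 + 2) + 1/(-38))*(0*(-5)) = (17 - 1/38)*0 = (645/38)*0 = 0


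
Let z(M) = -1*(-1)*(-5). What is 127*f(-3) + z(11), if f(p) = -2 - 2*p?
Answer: 503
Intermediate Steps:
z(M) = -5 (z(M) = 1*(-5) = -5)
127*f(-3) + z(11) = 127*(-2 - 2*(-3)) - 5 = 127*(-2 + 6) - 5 = 127*4 - 5 = 508 - 5 = 503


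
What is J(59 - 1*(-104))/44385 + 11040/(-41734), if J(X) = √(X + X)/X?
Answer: -5520/20867 + √326/7234755 ≈ -0.26453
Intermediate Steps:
J(X) = √2/√X (J(X) = √(2*X)/X = (√2*√X)/X = √2/√X)
J(59 - 1*(-104))/44385 + 11040/(-41734) = (√2/√(59 - 1*(-104)))/44385 + 11040/(-41734) = (√2/√(59 + 104))*(1/44385) + 11040*(-1/41734) = (√2/√163)*(1/44385) - 5520/20867 = (√2*(√163/163))*(1/44385) - 5520/20867 = (√326/163)*(1/44385) - 5520/20867 = √326/7234755 - 5520/20867 = -5520/20867 + √326/7234755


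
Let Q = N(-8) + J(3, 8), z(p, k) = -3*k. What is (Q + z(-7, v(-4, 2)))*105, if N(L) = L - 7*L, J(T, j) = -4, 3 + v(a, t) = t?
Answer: 4935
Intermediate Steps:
v(a, t) = -3 + t
N(L) = -6*L
Q = 44 (Q = -6*(-8) - 4 = 48 - 4 = 44)
(Q + z(-7, v(-4, 2)))*105 = (44 - 3*(-3 + 2))*105 = (44 - 3*(-1))*105 = (44 + 3)*105 = 47*105 = 4935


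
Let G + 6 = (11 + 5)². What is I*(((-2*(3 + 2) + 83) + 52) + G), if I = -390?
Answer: -146250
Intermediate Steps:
G = 250 (G = -6 + (11 + 5)² = -6 + 16² = -6 + 256 = 250)
I*(((-2*(3 + 2) + 83) + 52) + G) = -390*(((-2*(3 + 2) + 83) + 52) + 250) = -390*(((-2*5 + 83) + 52) + 250) = -390*(((-10 + 83) + 52) + 250) = -390*((73 + 52) + 250) = -390*(125 + 250) = -390*375 = -146250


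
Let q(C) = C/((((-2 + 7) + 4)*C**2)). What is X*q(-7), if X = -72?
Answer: 8/7 ≈ 1.1429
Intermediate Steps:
q(C) = 1/(9*C) (q(C) = C/(((5 + 4)*C**2)) = C/((9*C**2)) = C*(1/(9*C**2)) = 1/(9*C))
X*q(-7) = -8/(-7) = -8*(-1)/7 = -72*(-1/63) = 8/7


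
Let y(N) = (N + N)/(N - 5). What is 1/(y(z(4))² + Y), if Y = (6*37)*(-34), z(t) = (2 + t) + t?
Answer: -1/7532 ≈ -0.00013277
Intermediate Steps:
z(t) = 2 + 2*t
Y = -7548 (Y = 222*(-34) = -7548)
y(N) = 2*N/(-5 + N) (y(N) = (2*N)/(-5 + N) = 2*N/(-5 + N))
1/(y(z(4))² + Y) = 1/((2*(2 + 2*4)/(-5 + (2 + 2*4)))² - 7548) = 1/((2*(2 + 8)/(-5 + (2 + 8)))² - 7548) = 1/((2*10/(-5 + 10))² - 7548) = 1/((2*10/5)² - 7548) = 1/((2*10*(⅕))² - 7548) = 1/(4² - 7548) = 1/(16 - 7548) = 1/(-7532) = -1/7532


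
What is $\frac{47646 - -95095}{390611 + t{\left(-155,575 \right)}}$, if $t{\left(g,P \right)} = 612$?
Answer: $\frac{142741}{391223} \approx 0.36486$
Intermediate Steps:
$\frac{47646 - -95095}{390611 + t{\left(-155,575 \right)}} = \frac{47646 - -95095}{390611 + 612} = \frac{47646 + \left(-95631 + 190726\right)}{391223} = \left(47646 + 95095\right) \frac{1}{391223} = 142741 \cdot \frac{1}{391223} = \frac{142741}{391223}$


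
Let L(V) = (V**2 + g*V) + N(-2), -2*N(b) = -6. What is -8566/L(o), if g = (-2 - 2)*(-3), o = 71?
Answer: -4283/2948 ≈ -1.4529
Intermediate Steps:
N(b) = 3 (N(b) = -1/2*(-6) = 3)
g = 12 (g = -4*(-3) = 12)
L(V) = 3 + V**2 + 12*V (L(V) = (V**2 + 12*V) + 3 = 3 + V**2 + 12*V)
-8566/L(o) = -8566/(3 + 71**2 + 12*71) = -8566/(3 + 5041 + 852) = -8566/5896 = -8566*1/5896 = -4283/2948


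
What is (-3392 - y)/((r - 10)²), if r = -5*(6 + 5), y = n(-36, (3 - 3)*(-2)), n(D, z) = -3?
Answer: -3389/4225 ≈ -0.80213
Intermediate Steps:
y = -3
r = -55 (r = -5*11 = -55)
(-3392 - y)/((r - 10)²) = (-3392 - 1*(-3))/((-55 - 10)²) = (-3392 + 3)/((-65)²) = -3389/4225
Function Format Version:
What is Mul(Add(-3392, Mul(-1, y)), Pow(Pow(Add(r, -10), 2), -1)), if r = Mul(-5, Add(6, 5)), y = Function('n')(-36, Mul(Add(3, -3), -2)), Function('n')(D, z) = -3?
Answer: Rational(-3389, 4225) ≈ -0.80213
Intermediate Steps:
y = -3
r = -55 (r = Mul(-5, 11) = -55)
Mul(Add(-3392, Mul(-1, y)), Pow(Pow(Add(r, -10), 2), -1)) = Mul(Add(-3392, Mul(-1, -3)), Pow(Pow(Add(-55, -10), 2), -1)) = Mul(Add(-3392, 3), Pow(Pow(-65, 2), -1)) = Mul(-3389, Pow(4225, -1)) = Mul(-3389, Rational(1, 4225)) = Rational(-3389, 4225)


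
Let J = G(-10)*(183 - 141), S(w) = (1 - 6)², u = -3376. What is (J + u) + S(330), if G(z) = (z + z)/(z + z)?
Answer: -3309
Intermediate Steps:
G(z) = 1 (G(z) = (2*z)/((2*z)) = (2*z)*(1/(2*z)) = 1)
S(w) = 25 (S(w) = (-5)² = 25)
J = 42 (J = 1*(183 - 141) = 1*42 = 42)
(J + u) + S(330) = (42 - 3376) + 25 = -3334 + 25 = -3309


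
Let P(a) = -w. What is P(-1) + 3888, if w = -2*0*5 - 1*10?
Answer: 3898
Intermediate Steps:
w = -10 (w = 0*5 - 10 = 0 - 10 = -10)
P(a) = 10 (P(a) = -1*(-10) = 10)
P(-1) + 3888 = 10 + 3888 = 3898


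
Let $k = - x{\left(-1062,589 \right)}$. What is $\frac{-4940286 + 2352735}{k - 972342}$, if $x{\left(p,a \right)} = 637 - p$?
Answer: $\frac{2587551}{974041} \approx 2.6565$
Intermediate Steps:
$k = -1699$ ($k = - (637 - -1062) = - (637 + 1062) = \left(-1\right) 1699 = -1699$)
$\frac{-4940286 + 2352735}{k - 972342} = \frac{-4940286 + 2352735}{-1699 - 972342} = - \frac{2587551}{-974041} = \left(-2587551\right) \left(- \frac{1}{974041}\right) = \frac{2587551}{974041}$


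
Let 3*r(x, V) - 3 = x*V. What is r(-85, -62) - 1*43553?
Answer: -125386/3 ≈ -41795.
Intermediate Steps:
r(x, V) = 1 + V*x/3 (r(x, V) = 1 + (x*V)/3 = 1 + (V*x)/3 = 1 + V*x/3)
r(-85, -62) - 1*43553 = (1 + (1/3)*(-62)*(-85)) - 1*43553 = (1 + 5270/3) - 43553 = 5273/3 - 43553 = -125386/3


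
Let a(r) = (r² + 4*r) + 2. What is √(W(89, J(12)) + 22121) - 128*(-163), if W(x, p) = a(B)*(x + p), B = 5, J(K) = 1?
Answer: 20864 + √26351 ≈ 21026.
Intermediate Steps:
a(r) = 2 + r² + 4*r
W(x, p) = 47*p + 47*x (W(x, p) = (2 + 5² + 4*5)*(x + p) = (2 + 25 + 20)*(p + x) = 47*(p + x) = 47*p + 47*x)
√(W(89, J(12)) + 22121) - 128*(-163) = √((47*1 + 47*89) + 22121) - 128*(-163) = √((47 + 4183) + 22121) - 1*(-20864) = √(4230 + 22121) + 20864 = √26351 + 20864 = 20864 + √26351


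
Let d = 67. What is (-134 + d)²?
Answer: 4489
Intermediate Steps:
(-134 + d)² = (-134 + 67)² = (-67)² = 4489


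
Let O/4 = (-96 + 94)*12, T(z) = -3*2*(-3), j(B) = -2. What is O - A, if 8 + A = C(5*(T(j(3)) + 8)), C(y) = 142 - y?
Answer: -100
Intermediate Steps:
T(z) = 18 (T(z) = -6*(-3) = 18)
O = -96 (O = 4*((-96 + 94)*12) = 4*(-2*12) = 4*(-24) = -96)
A = 4 (A = -8 + (142 - 5*(18 + 8)) = -8 + (142 - 5*26) = -8 + (142 - 1*130) = -8 + (142 - 130) = -8 + 12 = 4)
O - A = -96 - 1*4 = -96 - 4 = -100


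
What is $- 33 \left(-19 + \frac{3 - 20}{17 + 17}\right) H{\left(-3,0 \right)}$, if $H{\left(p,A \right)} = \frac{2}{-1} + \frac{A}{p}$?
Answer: $-1287$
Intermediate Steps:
$H{\left(p,A \right)} = -2 + \frac{A}{p}$ ($H{\left(p,A \right)} = 2 \left(-1\right) + \frac{A}{p} = -2 + \frac{A}{p}$)
$- 33 \left(-19 + \frac{3 - 20}{17 + 17}\right) H{\left(-3,0 \right)} = - 33 \left(-19 + \frac{3 - 20}{17 + 17}\right) \left(-2 + \frac{0}{-3}\right) = - 33 \left(-19 + \frac{3 - 20}{34}\right) \left(-2 + 0 \left(- \frac{1}{3}\right)\right) = - 33 \left(-19 - \frac{1}{2}\right) \left(-2 + 0\right) = - 33 \left(-19 - \frac{1}{2}\right) \left(-2\right) = \left(-33\right) \left(- \frac{39}{2}\right) \left(-2\right) = \frac{1287}{2} \left(-2\right) = -1287$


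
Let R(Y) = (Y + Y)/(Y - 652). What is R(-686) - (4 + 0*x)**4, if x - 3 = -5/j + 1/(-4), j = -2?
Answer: -170578/669 ≈ -254.97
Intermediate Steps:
x = 21/4 (x = 3 + (-5/(-2) + 1/(-4)) = 3 + (-5*(-1/2) + 1*(-1/4)) = 3 + (5/2 - 1/4) = 3 + 9/4 = 21/4 ≈ 5.2500)
R(Y) = 2*Y/(-652 + Y) (R(Y) = (2*Y)/(-652 + Y) = 2*Y/(-652 + Y))
R(-686) - (4 + 0*x)**4 = 2*(-686)/(-652 - 686) - (4 + 0*(21/4))**4 = 2*(-686)/(-1338) - (4 + 0)**4 = 2*(-686)*(-1/1338) - 1*4**4 = 686/669 - 1*256 = 686/669 - 256 = -170578/669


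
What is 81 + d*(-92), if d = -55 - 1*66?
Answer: 11213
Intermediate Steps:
d = -121 (d = -55 - 66 = -121)
81 + d*(-92) = 81 - 121*(-92) = 81 + 11132 = 11213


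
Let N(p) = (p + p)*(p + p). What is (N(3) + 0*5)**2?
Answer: 1296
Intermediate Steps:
N(p) = 4*p**2 (N(p) = (2*p)*(2*p) = 4*p**2)
(N(3) + 0*5)**2 = (4*3**2 + 0*5)**2 = (4*9 + 0)**2 = (36 + 0)**2 = 36**2 = 1296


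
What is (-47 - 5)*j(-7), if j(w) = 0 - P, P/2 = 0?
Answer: 0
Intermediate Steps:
P = 0 (P = 2*0 = 0)
j(w) = 0 (j(w) = 0 - 1*0 = 0 + 0 = 0)
(-47 - 5)*j(-7) = (-47 - 5)*0 = -52*0 = 0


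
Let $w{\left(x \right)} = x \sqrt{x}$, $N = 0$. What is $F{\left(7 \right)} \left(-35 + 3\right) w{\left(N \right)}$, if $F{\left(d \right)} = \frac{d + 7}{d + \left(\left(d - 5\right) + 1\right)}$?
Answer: $0$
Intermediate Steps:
$F{\left(d \right)} = \frac{7 + d}{-4 + 2 d}$ ($F{\left(d \right)} = \frac{7 + d}{d + \left(\left(-5 + d\right) + 1\right)} = \frac{7 + d}{d + \left(-4 + d\right)} = \frac{7 + d}{-4 + 2 d}$)
$w{\left(x \right)} = x^{\frac{3}{2}}$
$F{\left(7 \right)} \left(-35 + 3\right) w{\left(N \right)} = \frac{7 + 7}{2 \left(-2 + 7\right)} \left(-35 + 3\right) 0^{\frac{3}{2}} = \frac{1}{2} \cdot \frac{1}{5} \cdot 14 \left(-32\right) 0 = \frac{7}{5} \left(-32\right) 0 = \left(- \frac{224}{5}\right) 0 = 0$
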